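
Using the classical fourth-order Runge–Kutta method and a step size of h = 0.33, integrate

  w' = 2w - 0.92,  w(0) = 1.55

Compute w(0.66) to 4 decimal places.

4.5354

RK4: k1 = f(s_n, w_n); k2 = f(s_n + h/2, w_n + (h/2)·k1); k3 = f(s_n + h/2, w_n + (h/2)·k2); k4 = f(s_n + h, w_n + h·k3); w_{n+1} = w_n + (h/6)·(k1 + 2k2 + 2k3 + k4).
s=0.000000, w=1.550000:
  k1 = f(0.000000, 1.550000) = 2.180000
  k2 = f(0.165000, 1.909700) = 2.899400
  k3 = f(0.165000, 2.028401) = 3.136802
  k4 = f(0.330000, 2.585145) = 4.250289
  w ← 1.550000 + (0.33/6)·(k1 + 2k2 + 2k3 + k4) = 2.567648
s=0.330000, w=2.567648:
  k1 = f(0.330000, 2.567648) = 4.215296
  k2 = f(0.495000, 3.263172) = 5.606344
  k3 = f(0.495000, 3.492695) = 6.065390
  k4 = f(0.660000, 4.569227) = 8.218454
  w ← 2.567648 + (0.33/6)·(k1 + 2k2 + 2k3 + k4) = 4.535395
w(0.66) ≈ 4.5354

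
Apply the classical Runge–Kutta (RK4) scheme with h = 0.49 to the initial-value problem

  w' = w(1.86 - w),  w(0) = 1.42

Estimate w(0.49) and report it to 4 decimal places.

RK4: k1 = f(x_n, w_n); k2 = f(x_n + h/2, w_n + (h/2)·k1); k3 = f(x_n + h/2, w_n + (h/2)·k2); k4 = f(x_n + h, w_n + h·k3); w_{n+1} = w_n + (h/6)·(k1 + 2k2 + 2k3 + k4).
x=0.000000, w=1.420000:
  k1 = f(0.000000, 1.420000) = 0.624800
  k2 = f(0.245000, 1.573076) = 0.451353
  k3 = f(0.245000, 1.530582) = 0.504202
  k4 = f(0.490000, 1.667059) = 0.321644
  w ← 1.420000 + (0.49/6)·(k1 + 2k2 + 2k3 + k4) = 1.653367
w(0.49) ≈ 1.6534

1.6534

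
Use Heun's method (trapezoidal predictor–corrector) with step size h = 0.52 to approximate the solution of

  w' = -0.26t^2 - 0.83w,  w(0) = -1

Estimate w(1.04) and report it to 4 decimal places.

Heun: k1 = f(t_n, w_n); k2 = f(t_n + h, w_n + h·k1); w_{n+1} = w_n + (h/2)·(k1 + k2).
t=0.000000, w=-1.000000:
  k1 = f(0.000000, -1.000000) = 0.830000
  k2 = f(0.520000, -0.568400) = 0.401468
  w ← -1.000000 + (0.52/2)·(0.830000 + 0.401468) = -0.679818
t=0.520000, w=-0.679818:
  k1 = f(0.520000, -0.679818) = 0.493945
  k2 = f(1.040000, -0.422967) = 0.069846
  w ← -0.679818 + (0.52/2)·(0.493945 + 0.069846) = -0.533232
w(1.04) ≈ -0.5332

-0.5332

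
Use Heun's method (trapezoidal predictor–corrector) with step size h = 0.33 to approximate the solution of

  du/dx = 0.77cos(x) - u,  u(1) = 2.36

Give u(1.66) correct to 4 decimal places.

Heun: k1 = f(x_n, u_n); k2 = f(x_n + h, u_n + h·k1); u_{n+1} = u_n + (h/2)·(k1 + k2).
x=1.000000, u=2.360000:
  k1 = f(1.000000, 2.360000) = -1.943967
  k2 = f(1.330000, 1.718491) = -1.534864
  u ← 2.360000 + (0.33/2)·(-1.943967 + (-1.534864)) = 1.785993
x=1.330000, u=1.785993:
  k1 = f(1.330000, 1.785993) = -1.602366
  k2 = f(1.660000, 1.257212) = -1.325808
  u ← 1.785993 + (0.33/2)·(-1.602366 + (-1.325808)) = 1.302844
u(1.66) ≈ 1.3028

1.3028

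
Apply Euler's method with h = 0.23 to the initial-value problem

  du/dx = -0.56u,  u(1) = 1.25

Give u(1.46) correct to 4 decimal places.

0.9487

Euler: u_{n+1} = u_n + h·f(x_n, u_n).
x=1.000000, u=1.250000: f=-0.700000 → u ← 1.250000 + 0.23·(-0.700000) = 1.089000
x=1.230000, u=1.089000: f=-0.609840 → u ← 1.089000 + 0.23·(-0.609840) = 0.948737
u(1.46) ≈ 0.9487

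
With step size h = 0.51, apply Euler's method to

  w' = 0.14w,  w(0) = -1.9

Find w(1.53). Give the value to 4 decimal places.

Euler: w_{n+1} = w_n + h·f(x_n, w_n).
x=0.000000, w=-1.900000: f=-0.266000 → w ← -1.900000 + 0.51·(-0.266000) = -2.035660
x=0.510000, w=-2.035660: f=-0.284992 → w ← -2.035660 + 0.51·(-0.284992) = -2.181006
x=1.020000, w=-2.181006: f=-0.305341 → w ← -2.181006 + 0.51·(-0.305341) = -2.336730
w(1.53) ≈ -2.3367

-2.3367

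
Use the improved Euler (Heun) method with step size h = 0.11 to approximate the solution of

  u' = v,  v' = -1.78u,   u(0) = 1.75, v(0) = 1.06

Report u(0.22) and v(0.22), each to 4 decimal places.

1.9055, 0.3365

Heun on (u,v): k1 = f(s_n, state_n); k2 = f(s_n + h, state_n + h·k1); state_{n+1} = state_n + (h/2)·(k1 + k2).
0.000000: (1.750000, 1.060000)
  k1 = (1.060000, -3.115000)
  predictor → (1.866600, 0.717350)
  k2 = (0.717350, -3.322548)
  → (1.847754, 0.705935)
0.110000: (1.847754, 0.705935)
  k1 = (0.705935, -3.289003)
  predictor → (1.925407, 0.344145)
  k2 = (0.344145, -3.427225)
  → (1.905509, 0.336542)
(u(0.22), v(0.22)) ≈ (1.9055, 0.3365)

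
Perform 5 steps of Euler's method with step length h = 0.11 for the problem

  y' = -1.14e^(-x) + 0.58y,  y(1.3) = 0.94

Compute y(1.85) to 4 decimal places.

1.1208

Euler: y_{n+1} = y_n + h·f(x_n, y_n).
x=1.300000, y=0.940000: f=0.234514 → y ← 0.940000 + 0.11·0.234514 = 0.965797
x=1.410000, y=0.965797: f=0.281839 → y ← 0.965797 + 0.11·0.281839 = 0.996799
x=1.520000, y=0.996799: f=0.328812 → y ← 0.996799 + 0.11·0.328812 = 1.032968
x=1.630000, y=1.032968: f=0.375762 → y ← 1.032968 + 0.11·0.375762 = 1.074302
x=1.740000, y=1.074302: f=0.423002 → y ← 1.074302 + 0.11·0.423002 = 1.120832
y(1.85) ≈ 1.1208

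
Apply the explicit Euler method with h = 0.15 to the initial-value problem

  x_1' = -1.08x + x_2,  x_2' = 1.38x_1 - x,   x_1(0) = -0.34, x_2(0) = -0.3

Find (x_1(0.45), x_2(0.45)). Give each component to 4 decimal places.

Euler on (x_1,x_2): x_1_{n+1} = x_1_n + h·x_1', x_2_{n+1} = x_2_n + h·x_2'.
0.000000: (-0.340000, -0.300000); f=(-0.300000, -0.469200) → (-0.385000, -0.370380)
0.150000: (-0.385000, -0.370380); f=(-0.532380, -0.681300) → (-0.464857, -0.472575)
0.300000: (-0.464857, -0.472575); f=(-0.796575, -0.941503) → (-0.584343, -0.613800)
(x_1(0.45), x_2(0.45)) ≈ (-0.5843, -0.6138)

-0.5843, -0.6138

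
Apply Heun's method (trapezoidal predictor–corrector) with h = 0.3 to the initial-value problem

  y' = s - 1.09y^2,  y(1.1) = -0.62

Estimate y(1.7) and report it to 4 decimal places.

Heun: k1 = f(s_n, y_n); k2 = f(s_n + h, y_n + h·k1); y_{n+1} = y_n + (h/2)·(k1 + k2).
s=1.100000, y=-0.620000:
  k1 = f(1.100000, -0.620000) = 0.681004
  k2 = f(1.400000, -0.415699) = 1.211642
  y ← -0.620000 + (0.3/2)·(0.681004 + 1.211642) = -0.336103
s=1.400000, y=-0.336103:
  k1 = f(1.400000, -0.336103) = 1.276868
  k2 = f(1.700000, 0.046957) = 1.697597
  y ← -0.336103 + (0.3/2)·(1.276868 + 1.697597) = 0.110067
y(1.7) ≈ 0.1101

0.1101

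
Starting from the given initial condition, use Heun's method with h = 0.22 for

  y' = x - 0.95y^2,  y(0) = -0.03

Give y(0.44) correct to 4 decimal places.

Heun: k1 = f(x_n, y_n); k2 = f(x_n + h, y_n + h·k1); y_{n+1} = y_n + (h/2)·(k1 + k2).
x=0.000000, y=-0.030000:
  k1 = f(0.000000, -0.030000) = -0.000855
  k2 = f(0.220000, -0.030188) = 0.219134
  y ← -0.030000 + (0.22/2)·(-0.000855 + 0.219134) = -0.005989
x=0.220000, y=-0.005989:
  k1 = f(0.220000, -0.005989) = 0.219966
  k2 = f(0.440000, 0.042403) = 0.438292
  y ← -0.005989 + (0.22/2)·(0.219966 + 0.438292) = 0.066419
y(0.44) ≈ 0.0664

0.0664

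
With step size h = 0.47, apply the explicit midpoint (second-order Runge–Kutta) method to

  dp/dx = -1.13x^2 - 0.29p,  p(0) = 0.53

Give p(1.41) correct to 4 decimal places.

-0.5945

Midpoint: k1 = f(x_n, p_n); k2 = f(x_n + h/2, p_n + (h/2)·k1); p_{n+1} = p_n + h·k2.
x=0.000000, p=0.530000:
  k1 = f(0.000000, 0.530000) = -0.153700
  k2 = f(0.235000, 0.493881) = -0.205630
  p ← 0.530000 + 0.47·(-0.205630) = 0.433354
x=0.470000, p=0.433354:
  k1 = f(0.470000, 0.433354) = -0.375290
  k2 = f(0.705000, 0.345161) = -0.661735
  p ← 0.433354 + 0.47·(-0.661735) = 0.122339
x=0.940000, p=0.122339:
  k1 = f(0.940000, 0.122339) = -1.033946
  k2 = f(1.175000, -0.120639) = -1.525121
  p ← 0.122339 + 0.47·(-1.525121) = -0.594468
p(1.41) ≈ -0.5945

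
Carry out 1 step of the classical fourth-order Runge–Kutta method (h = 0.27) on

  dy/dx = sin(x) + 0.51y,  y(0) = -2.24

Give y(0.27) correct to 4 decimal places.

RK4: k1 = f(x_n, y_n); k2 = f(x_n + h/2, y_n + (h/2)·k1); k3 = f(x_n + h/2, y_n + (h/2)·k2); k4 = f(x_n + h, y_n + h·k3); y_{n+1} = y_n + (h/6)·(k1 + 2k2 + 2k3 + k4).
x=0.000000, y=-2.240000:
  k1 = f(0.000000, -2.240000) = -1.142400
  k2 = f(0.135000, -2.394224) = -1.086464
  k3 = f(0.135000, -2.386673) = -1.082613
  k4 = f(0.270000, -2.532305) = -1.024744
  y ← -2.240000 + (0.27/6)·(k1 + 2k2 + 2k3 + k4) = -2.532738
y(0.27) ≈ -2.5327

-2.5327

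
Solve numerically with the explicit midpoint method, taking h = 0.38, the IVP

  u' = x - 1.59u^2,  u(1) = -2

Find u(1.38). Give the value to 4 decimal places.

Midpoint: k1 = f(x_n, u_n); k2 = f(x_n + h/2, u_n + (h/2)·k1); u_{n+1} = u_n + h·k2.
x=1.000000, u=-2.000000:
  k1 = f(1.000000, -2.000000) = -5.360000
  k2 = f(1.190000, -3.018400) = -13.296074
  u ← -2.000000 + 0.38·(-13.296074) = -7.052508
u(1.38) ≈ -7.0525

-7.0525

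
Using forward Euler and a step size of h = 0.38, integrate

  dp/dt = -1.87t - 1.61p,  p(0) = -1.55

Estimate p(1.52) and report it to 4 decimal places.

-1.0956

Euler: p_{n+1} = p_n + h·f(t_n, p_n).
t=0.000000, p=-1.550000: f=2.495500 → p ← -1.550000 + 0.38·2.495500 = -0.601710
t=0.380000, p=-0.601710: f=0.258153 → p ← -0.601710 + 0.38·0.258153 = -0.503612
t=0.760000, p=-0.503612: f=-0.610385 → p ← -0.503612 + 0.38·(-0.610385) = -0.735558
t=1.140000, p=-0.735558: f=-0.947551 → p ← -0.735558 + 0.38·(-0.947551) = -1.095628
p(1.52) ≈ -1.0956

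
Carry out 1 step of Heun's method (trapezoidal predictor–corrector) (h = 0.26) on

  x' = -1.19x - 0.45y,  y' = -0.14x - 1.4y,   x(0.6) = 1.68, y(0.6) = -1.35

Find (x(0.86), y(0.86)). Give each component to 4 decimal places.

Heun on (x,y): k1 = f(t_n, state_n); k2 = f(t_n + h, state_n + h·k1); state_{n+1} = state_n + (h/2)·(k1 + k2).
0.600000: (1.680000, -1.350000)
  k1 = (-1.391700, 1.654800)
  predictor → (1.318158, -0.919752)
  k2 = (-1.154720, 1.103111)
  → (1.348965, -0.991472)
(x(0.86), y(0.86)) ≈ (1.3490, -0.9915)

1.3490, -0.9915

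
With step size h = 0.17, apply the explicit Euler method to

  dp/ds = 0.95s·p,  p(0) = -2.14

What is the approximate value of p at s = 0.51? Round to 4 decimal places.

Euler: p_{n+1} = p_n + h·f(s_n, p_n).
s=0.000000, p=-2.140000: f=0.000000 → p ← -2.140000 + 0.17·0.000000 = -2.140000
s=0.170000, p=-2.140000: f=-0.345610 → p ← -2.140000 + 0.17·(-0.345610) = -2.198754
s=0.340000, p=-2.198754: f=-0.710197 → p ← -2.198754 + 0.17·(-0.710197) = -2.319487
p(0.51) ≈ -2.3195

-2.3195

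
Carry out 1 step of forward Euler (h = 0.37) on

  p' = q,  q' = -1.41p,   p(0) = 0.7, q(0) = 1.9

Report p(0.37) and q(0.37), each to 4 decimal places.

1.4030, 1.5348

Euler on (p,q): p_{n+1} = p_n + h·p', q_{n+1} = q_n + h·q'.
0.000000: (0.700000, 1.900000); f=(1.900000, -0.987000) → (1.403000, 1.534810)
(p(0.37), q(0.37)) ≈ (1.4030, 1.5348)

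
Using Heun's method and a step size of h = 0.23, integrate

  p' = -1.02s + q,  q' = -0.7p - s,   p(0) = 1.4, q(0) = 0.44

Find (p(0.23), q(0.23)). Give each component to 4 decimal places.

Heun on (p,q): k1 = f(s_n, state_n); k2 = f(s_n + h, state_n + h·k1); state_{n+1} = state_n + (h/2)·(k1 + k2).
0.000000: (1.400000, 0.440000)
  k1 = (0.440000, -0.980000)
  predictor → (1.501200, 0.214600)
  k2 = (-0.020000, -1.280840)
  → (1.448300, 0.180003)
(p(0.23), q(0.23)) ≈ (1.4483, 0.1800)

1.4483, 0.1800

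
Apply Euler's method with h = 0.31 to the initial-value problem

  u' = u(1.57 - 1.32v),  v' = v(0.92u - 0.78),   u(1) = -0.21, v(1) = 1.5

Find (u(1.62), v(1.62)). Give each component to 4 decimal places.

-0.1940, 0.7394

Euler on (u,v): u_{n+1} = u_n + h·u', v_{n+1} = v_n + h·v'.
1.000000: (-0.210000, 1.500000); f=(0.086100, -1.459800) → (-0.183309, 1.047462)
1.310000: (-0.183309, 1.047462); f=(-0.034343, -0.993669) → (-0.193955, 0.739425)
(u(1.62), v(1.62)) ≈ (-0.1940, 0.7394)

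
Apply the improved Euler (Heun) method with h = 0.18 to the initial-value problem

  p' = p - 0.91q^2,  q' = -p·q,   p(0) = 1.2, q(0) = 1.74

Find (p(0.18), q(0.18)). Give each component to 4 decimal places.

Heun on (p,q): k1 = f(s_n, state_n); k2 = f(s_n + h, state_n + h·k1); state_{n+1} = state_n + (h/2)·(k1 + k2).
0.000000: (1.200000, 1.740000)
  k1 = (-1.555116, -2.088000)
  predictor → (0.920079, 1.364160)
  k2 = (-0.773369, -1.255135)
  → (0.990436, 1.439118)
(p(0.18), q(0.18)) ≈ (0.9904, 1.4391)

0.9904, 1.4391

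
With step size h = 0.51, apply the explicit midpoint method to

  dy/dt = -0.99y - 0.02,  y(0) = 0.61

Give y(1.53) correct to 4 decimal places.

Midpoint: k1 = f(t_n, y_n); k2 = f(t_n + h/2, y_n + (h/2)·k1); y_{n+1} = y_n + h·k2.
t=0.000000, y=0.610000:
  k1 = f(0.000000, 0.610000) = -0.623900
  k2 = f(0.255000, 0.450905) = -0.466396
  y ← 0.610000 + 0.51·(-0.466396) = 0.372138
t=0.510000, y=0.372138:
  k1 = f(0.510000, 0.372138) = -0.388416
  k2 = f(0.765000, 0.273092) = -0.290361
  y ← 0.372138 + 0.51·(-0.290361) = 0.224054
t=1.020000, y=0.224054:
  k1 = f(1.020000, 0.224054) = -0.241813
  k2 = f(1.275000, 0.162391) = -0.180768
  y ← 0.224054 + 0.51·(-0.180768) = 0.131862
y(1.53) ≈ 0.1319

0.1319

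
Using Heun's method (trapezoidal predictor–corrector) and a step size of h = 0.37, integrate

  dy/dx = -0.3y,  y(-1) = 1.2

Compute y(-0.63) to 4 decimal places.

Heun: k1 = f(x_n, y_n); k2 = f(x_n + h, y_n + h·k1); y_{n+1} = y_n + (h/2)·(k1 + k2).
x=-1.000000, y=1.200000:
  k1 = f(-1.000000, 1.200000) = -0.360000
  k2 = f(-0.630000, 1.066800) = -0.320040
  y ← 1.200000 + (0.37/2)·(-0.360000 + (-0.320040)) = 1.074193
y(-0.63) ≈ 1.0742

1.0742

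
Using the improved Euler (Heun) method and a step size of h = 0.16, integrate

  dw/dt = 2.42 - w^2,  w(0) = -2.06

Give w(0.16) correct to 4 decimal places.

Heun: k1 = f(t_n, w_n); k2 = f(t_n + h, w_n + h·k1); w_{n+1} = w_n + (h/2)·(k1 + k2).
t=0.000000, w=-2.060000:
  k1 = f(0.000000, -2.060000) = -1.823600
  k2 = f(0.160000, -2.351776) = -3.110850
  w ← -2.060000 + (0.16/2)·(-1.823600 + (-3.110850)) = -2.454756
w(0.16) ≈ -2.4548

-2.4548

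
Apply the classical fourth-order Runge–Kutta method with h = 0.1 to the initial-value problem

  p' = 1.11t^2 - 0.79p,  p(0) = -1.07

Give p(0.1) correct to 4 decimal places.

-0.9884

RK4: k1 = f(t_n, p_n); k2 = f(t_n + h/2, p_n + (h/2)·k1); k3 = f(t_n + h/2, p_n + (h/2)·k2); k4 = f(t_n + h, p_n + h·k3); p_{n+1} = p_n + (h/6)·(k1 + 2k2 + 2k3 + k4).
t=0.000000, p=-1.070000:
  k1 = f(0.000000, -1.070000) = 0.845300
  k2 = f(0.050000, -1.027735) = 0.814686
  k3 = f(0.050000, -1.029266) = 0.815895
  k4 = f(0.100000, -0.988411) = 0.791944
  p ← -1.070000 + (0.1/6)·(k1 + 2k2 + 2k3 + k4) = -0.988360
p(0.1) ≈ -0.9884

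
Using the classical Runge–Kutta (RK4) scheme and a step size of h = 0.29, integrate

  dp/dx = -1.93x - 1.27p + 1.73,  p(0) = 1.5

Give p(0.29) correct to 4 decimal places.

RK4: k1 = f(x_n, p_n); k2 = f(x_n + h/2, p_n + (h/2)·k1); k3 = f(x_n + h/2, p_n + (h/2)·k2); k4 = f(x_n + h, p_n + h·k3); p_{n+1} = p_n + (h/6)·(k1 + 2k2 + 2k3 + k4).
x=0.000000, p=1.500000:
  k1 = f(0.000000, 1.500000) = -0.175000
  k2 = f(0.145000, 1.474625) = -0.422624
  k3 = f(0.145000, 1.438720) = -0.377024
  k4 = f(0.290000, 1.390663) = -0.595842
  p ← 1.500000 + (0.29/6)·(k1 + 2k2 + 2k3 + k4) = 1.385443
p(0.29) ≈ 1.3854

1.3854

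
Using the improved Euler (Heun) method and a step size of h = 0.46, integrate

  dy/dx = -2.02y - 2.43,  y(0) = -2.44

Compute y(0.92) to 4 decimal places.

Heun: k1 = f(x_n, y_n); k2 = f(x_n + h, y_n + h·k1); y_{n+1} = y_n + (h/2)·(k1 + k2).
x=0.000000, y=-2.440000:
  k1 = f(0.000000, -2.440000) = 2.498800
  k2 = f(0.460000, -1.290552) = 0.176915
  y ← -2.440000 + (0.46/2)·(2.498800 + 0.176915) = -1.824586
x=0.460000, y=-1.824586:
  k1 = f(0.460000, -1.824586) = 1.255663
  k2 = f(0.920000, -1.246981) = 0.088901
  y ← -1.824586 + (0.46/2)·(1.255663 + 0.088901) = -1.515336
y(0.92) ≈ -1.5153

-1.5153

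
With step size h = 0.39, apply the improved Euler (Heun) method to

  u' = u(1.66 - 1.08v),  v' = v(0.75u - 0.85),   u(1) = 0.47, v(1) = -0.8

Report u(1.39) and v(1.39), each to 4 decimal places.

Heun on (u,v): k1 = f(t_n, state_n); k2 = f(t_n + h, state_n + h·k1); state_{n+1} = state_n + (h/2)·(k1 + k2).
1.000000: (0.470000, -0.800000)
  k1 = (1.186280, 0.398000)
  predictor → (0.932649, -0.644780)
  k2 = (2.197660, 0.097048)
  → (1.129868, -0.703466)
(u(1.39), v(1.39)) ≈ (1.1299, -0.7035)

1.1299, -0.7035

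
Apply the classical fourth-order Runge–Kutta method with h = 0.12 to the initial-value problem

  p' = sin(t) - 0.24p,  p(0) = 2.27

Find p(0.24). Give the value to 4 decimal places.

2.1711

RK4: k1 = f(t_n, p_n); k2 = f(t_n + h/2, p_n + (h/2)·k1); k3 = f(t_n + h/2, p_n + (h/2)·k2); k4 = f(t_n + h, p_n + h·k3); p_{n+1} = p_n + (h/6)·(k1 + 2k2 + 2k3 + k4).
t=0.000000, p=2.270000:
  k1 = f(0.000000, 2.270000) = -0.544800
  k2 = f(0.060000, 2.237312) = -0.476991
  k3 = f(0.060000, 2.241381) = -0.477967
  k4 = f(0.120000, 2.212644) = -0.411322
  p ← 2.270000 + (0.12/6)·(k1 + 2k2 + 2k3 + k4) = 2.212679
t=0.120000, p=2.212679:
  k1 = f(0.120000, 2.212679) = -0.411331
  k2 = f(0.180000, 2.187999) = -0.346090
  k3 = f(0.180000, 2.191914) = -0.347030
  k4 = f(0.240000, 2.171036) = -0.283346
  p ← 2.212679 + (0.12/6)·(k1 + 2k2 + 2k3 + k4) = 2.171061
p(0.24) ≈ 2.1711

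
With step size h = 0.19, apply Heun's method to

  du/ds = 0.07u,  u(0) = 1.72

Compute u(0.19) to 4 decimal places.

1.7430

Heun: k1 = f(s_n, u_n); k2 = f(s_n + h, u_n + h·k1); u_{n+1} = u_n + (h/2)·(k1 + k2).
s=0.000000, u=1.720000:
  k1 = f(0.000000, 1.720000) = 0.120400
  k2 = f(0.190000, 1.742876) = 0.122001
  u ← 1.720000 + (0.19/2)·(0.120400 + 0.122001) = 1.743028
u(0.19) ≈ 1.7430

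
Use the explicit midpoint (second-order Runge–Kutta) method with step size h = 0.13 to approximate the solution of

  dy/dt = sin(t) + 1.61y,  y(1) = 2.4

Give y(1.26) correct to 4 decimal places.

3.9254

Midpoint: k1 = f(t_n, y_n); k2 = f(t_n + h/2, y_n + (h/2)·k1); y_{n+1} = y_n + h·k2.
t=1.000000, y=2.400000:
  k1 = f(1.000000, 2.400000) = 4.705471
  k2 = f(1.065000, 2.705856) = 5.231216
  y ← 2.400000 + 0.13·5.231216 = 3.080058
t=1.130000, y=3.080058:
  k1 = f(1.130000, 3.080058) = 5.863306
  k2 = f(1.195000, 3.461173) = 6.502704
  y ← 3.080058 + 0.13·6.502704 = 3.925410
y(1.26) ≈ 3.9254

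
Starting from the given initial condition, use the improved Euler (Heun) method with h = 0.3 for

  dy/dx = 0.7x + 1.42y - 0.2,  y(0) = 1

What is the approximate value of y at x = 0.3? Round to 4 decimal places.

1.4755

Heun: k1 = f(x_n, y_n); k2 = f(x_n + h, y_n + h·k1); y_{n+1} = y_n + (h/2)·(k1 + k2).
x=0.000000, y=1.000000:
  k1 = f(0.000000, 1.000000) = 1.220000
  k2 = f(0.300000, 1.366000) = 1.949720
  y ← 1.000000 + (0.3/2)·(1.220000 + 1.949720) = 1.475458
y(0.3) ≈ 1.4755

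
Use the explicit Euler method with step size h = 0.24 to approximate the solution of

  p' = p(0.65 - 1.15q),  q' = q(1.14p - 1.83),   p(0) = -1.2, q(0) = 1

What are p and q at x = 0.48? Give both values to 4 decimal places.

Euler on (p,q): p_{n+1} = p_n + h·p', q_{n+1} = q_n + h·q'.
0.000000: (-1.200000, 1.000000); f=(0.600000, -3.198000) → (-1.056000, 0.232480)
0.240000: (-1.056000, 0.232480); f=(-0.404076, -0.705307) → (-1.152978, 0.063206)
(p(0.48), q(0.48)) ≈ (-1.1530, 0.0632)

-1.1530, 0.0632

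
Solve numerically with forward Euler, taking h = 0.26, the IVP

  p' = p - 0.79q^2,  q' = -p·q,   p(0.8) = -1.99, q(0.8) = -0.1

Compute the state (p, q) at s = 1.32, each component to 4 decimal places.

Euler on (p,q): p_{n+1} = p_n + h·p', q_{n+1} = q_n + h·q'.
0.800000: (-1.990000, -0.100000); f=(-1.997900, -0.199000) → (-2.509454, -0.151740)
1.060000: (-2.509454, -0.151740); f=(-2.527644, -0.380785) → (-3.166641, -0.250744)
(p(1.32), q(1.32)) ≈ (-3.1666, -0.2507)

-3.1666, -0.2507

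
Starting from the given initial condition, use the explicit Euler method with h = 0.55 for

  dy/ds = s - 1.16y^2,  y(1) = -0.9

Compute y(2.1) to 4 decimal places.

Euler: y_{n+1} = y_n + h·f(s_n, y_n).
s=1.000000, y=-0.900000: f=0.060400 → y ← -0.900000 + 0.55·0.060400 = -0.866780
s=1.550000, y=-0.866780: f=0.678483 → y ← -0.866780 + 0.55·0.678483 = -0.493614
y(2.1) ≈ -0.4936

-0.4936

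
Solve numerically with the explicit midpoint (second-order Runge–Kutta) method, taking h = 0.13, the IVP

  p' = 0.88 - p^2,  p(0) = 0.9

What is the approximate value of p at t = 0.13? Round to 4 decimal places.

0.9080

Midpoint: k1 = f(t_n, p_n); k2 = f(t_n + h/2, p_n + (h/2)·k1); p_{n+1} = p_n + h·k2.
t=0.000000, p=0.900000:
  k1 = f(0.000000, 0.900000) = 0.070000
  k2 = f(0.065000, 0.904550) = 0.061789
  p ← 0.900000 + 0.13·0.061789 = 0.908033
p(0.13) ≈ 0.9080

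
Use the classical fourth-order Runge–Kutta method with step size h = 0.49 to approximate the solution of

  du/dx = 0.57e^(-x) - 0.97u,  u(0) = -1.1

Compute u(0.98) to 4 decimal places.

-0.2129

RK4: k1 = f(x_n, u_n); k2 = f(x_n + h/2, u_n + (h/2)·k1); k3 = f(x_n + h/2, u_n + (h/2)·k2); k4 = f(x_n + h, u_n + h·k3); u_{n+1} = u_n + (h/6)·(k1 + 2k2 + 2k3 + k4).
x=0.000000, u=-1.100000:
  k1 = f(0.000000, -1.100000) = 1.637000
  k2 = f(0.245000, -0.698935) = 1.124109
  k3 = f(0.245000, -0.824593) = 1.245997
  k4 = f(0.490000, -0.489461) = 0.823975
  u ← -1.100000 + (0.49/6)·(k1 + 2k2 + 2k3 + k4) = -0.511903
x=0.490000, u=-0.511903:
  k1 = f(0.490000, -0.511903) = 0.845743
  k2 = f(0.735000, -0.304696) = 0.568873
  k3 = f(0.735000, -0.372529) = 0.634671
  k4 = f(0.980000, -0.200914) = 0.408814
  u ← -0.511903 + (0.49/6)·(k1 + 2k2 + 2k3 + k4) = -0.212869
u(0.98) ≈ -0.2129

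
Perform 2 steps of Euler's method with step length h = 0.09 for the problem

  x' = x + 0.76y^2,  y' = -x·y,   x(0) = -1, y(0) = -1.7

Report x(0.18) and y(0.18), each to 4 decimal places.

-0.7378, -2.0018

Euler on (x,y): x_{n+1} = x_n + h·x', y_{n+1} = y_n + h·y'.
0.000000: (-1.000000, -1.700000); f=(1.196400, -1.700000) → (-0.892324, -1.853000)
0.090000: (-0.892324, -1.853000); f=(1.717219, -1.653476) → (-0.737774, -2.001813)
(x(0.18), y(0.18)) ≈ (-0.7378, -2.0018)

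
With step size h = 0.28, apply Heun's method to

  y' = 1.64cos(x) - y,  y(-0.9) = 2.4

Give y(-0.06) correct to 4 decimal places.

Heun: k1 = f(x_n, y_n); k2 = f(x_n + h, y_n + h·k1); y_{n+1} = y_n + (h/2)·(k1 + k2).
x=-0.900000, y=2.400000:
  k1 = f(-0.900000, 2.400000) = -1.380560
  k2 = f(-0.620000, 2.013443) = -0.678683
  y ← 2.400000 + (0.28/2)·(-1.380560 + (-0.678683)) = 2.111706
x=-0.620000, y=2.111706:
  k1 = f(-0.620000, 2.111706) = -0.776945
  k2 = f(-0.340000, 1.894161) = -0.348044
  y ← 2.111706 + (0.28/2)·(-0.776945 + (-0.348044)) = 1.954208
x=-0.340000, y=1.954208:
  k1 = f(-0.340000, 1.954208) = -0.408090
  k2 = f(-0.060000, 1.839942) = -0.202894
  y ← 1.954208 + (0.28/2)·(-0.408090 + (-0.202894)) = 1.868670
y(-0.06) ≈ 1.8687

1.8687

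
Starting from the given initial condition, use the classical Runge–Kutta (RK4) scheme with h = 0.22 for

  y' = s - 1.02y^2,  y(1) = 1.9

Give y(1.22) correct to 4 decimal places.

1.5110

RK4: k1 = f(s_n, y_n); k2 = f(s_n + h/2, y_n + (h/2)·k1); k3 = f(s_n + h/2, y_n + (h/2)·k2); k4 = f(s_n + h, y_n + h·k3); y_{n+1} = y_n + (h/6)·(k1 + 2k2 + 2k3 + k4).
s=1.000000, y=1.900000:
  k1 = f(1.000000, 1.900000) = -2.682200
  k2 = f(1.110000, 1.604958) = -1.517408
  k3 = f(1.110000, 1.733085) = -1.953656
  k4 = f(1.220000, 1.470196) = -0.984705
  y ← 1.900000 + (0.22/6)·(k1 + 2k2 + 2k3 + k4) = 1.511002
y(1.22) ≈ 1.5110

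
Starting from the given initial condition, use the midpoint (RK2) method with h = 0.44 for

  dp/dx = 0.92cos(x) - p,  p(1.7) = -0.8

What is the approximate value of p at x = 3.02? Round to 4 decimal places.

Midpoint: k1 = f(x_n, p_n); k2 = f(x_n + h/2, p_n + (h/2)·k1); p_{n+1} = p_n + h·k2.
x=1.700000, p=-0.800000:
  k1 = f(1.700000, -0.800000) = 0.681463
  k2 = f(1.920000, -0.650078) = 0.335300
  p ← -0.800000 + 0.44·0.335300 = -0.652468
x=2.140000, p=-0.652468:
  k1 = f(2.140000, -0.652468) = 0.156623
  k2 = f(2.360000, -0.618011) = -0.034998
  p ← -0.652468 + 0.44·(-0.034998) = -0.667867
x=2.580000, p=-0.667867:
  k1 = f(2.580000, -0.667867) = -0.110828
  k2 = f(2.800000, -0.692249) = -0.174595
  p ← -0.667867 + 0.44·(-0.174595) = -0.744689
p(3.02) ≈ -0.7447

-0.7447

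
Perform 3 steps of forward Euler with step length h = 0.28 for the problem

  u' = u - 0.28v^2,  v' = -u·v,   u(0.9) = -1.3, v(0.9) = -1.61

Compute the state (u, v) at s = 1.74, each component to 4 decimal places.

-4.4200, -5.9362

Euler on (u,v): u_{n+1} = u_n + h·u', v_{n+1} = v_n + h·v'.
0.900000: (-1.300000, -1.610000); f=(-2.025788, -2.093000) → (-1.867221, -2.196040)
1.180000: (-1.867221, -2.196040); f=(-3.217546, -4.100491) → (-2.768134, -3.344178)
1.460000: (-2.768134, -3.344178); f=(-5.899520, -9.257130) → (-4.419999, -5.936174)
(u(1.74), v(1.74)) ≈ (-4.4200, -5.9362)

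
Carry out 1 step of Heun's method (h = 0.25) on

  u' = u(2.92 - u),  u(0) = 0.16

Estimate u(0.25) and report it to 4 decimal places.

Heun: k1 = f(t_n, u_n); k2 = f(t_n + h, u_n + h·k1); u_{n+1} = u_n + (h/2)·(k1 + k2).
t=0.000000, u=0.160000:
  k1 = f(0.000000, 0.160000) = 0.441600
  k2 = f(0.250000, 0.270400) = 0.716452
  u ← 0.160000 + (0.25/2)·(0.441600 + 0.716452) = 0.304756
u(0.25) ≈ 0.3048

0.3048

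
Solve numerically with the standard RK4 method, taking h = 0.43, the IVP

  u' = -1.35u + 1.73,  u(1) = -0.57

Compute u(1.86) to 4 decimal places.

0.7006

RK4: k1 = f(x_n, u_n); k2 = f(x_n + h/2, u_n + (h/2)·k1); k3 = f(x_n + h/2, u_n + (h/2)·k2); k4 = f(x_n + h, u_n + h·k3); u_{n+1} = u_n + (h/6)·(k1 + 2k2 + 2k3 + k4).
x=1.000000, u=-0.570000:
  k1 = f(1.000000, -0.570000) = 2.499500
  k2 = f(1.215000, -0.032608) = 1.774020
  k3 = f(1.215000, -0.188586) = 1.984591
  k4 = f(1.430000, 0.283374) = 1.347445
  u ← -0.570000 + (0.43/6)·(k1 + 2k2 + 2k3 + k4) = 0.244432
x=1.430000, u=0.244432:
  k1 = f(1.430000, 0.244432) = 1.400017
  k2 = f(1.645000, 0.545436) = 0.993662
  k3 = f(1.645000, 0.458069) = 1.111606
  k4 = f(1.860000, 0.722423) = 0.754729
  u ← 0.244432 + (0.43/6)·(k1 + 2k2 + 2k3 + k4) = 0.700611
u(1.86) ≈ 0.7006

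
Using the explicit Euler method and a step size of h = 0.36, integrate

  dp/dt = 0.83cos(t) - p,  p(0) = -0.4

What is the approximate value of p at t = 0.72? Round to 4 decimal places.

Euler: p_{n+1} = p_n + h·f(t_n, p_n).
t=0.000000, p=-0.400000: f=1.230000 → p ← -0.400000 + 0.36·1.230000 = 0.042800
t=0.360000, p=0.042800: f=0.733994 → p ← 0.042800 + 0.36·0.733994 = 0.307038
p(0.72) ≈ 0.3070

0.3070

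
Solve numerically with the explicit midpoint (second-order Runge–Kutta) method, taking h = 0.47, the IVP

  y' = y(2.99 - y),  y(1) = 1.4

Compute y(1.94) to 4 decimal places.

2.7187

Midpoint: k1 = f(s_n, y_n); k2 = f(s_n + h/2, y_n + (h/2)·k1); y_{n+1} = y_n + h·k2.
s=1.000000, y=1.400000:
  k1 = f(1.000000, 1.400000) = 2.226000
  k2 = f(1.235000, 1.923110) = 2.051747
  y ← 1.400000 + 0.47·2.051747 = 2.364321
s=1.470000, y=2.364321:
  k1 = f(1.470000, 2.364321) = 1.479306
  k2 = f(1.705000, 2.711958) = 0.754038
  y ← 2.364321 + 0.47·0.754038 = 2.718719
y(1.94) ≈ 2.7187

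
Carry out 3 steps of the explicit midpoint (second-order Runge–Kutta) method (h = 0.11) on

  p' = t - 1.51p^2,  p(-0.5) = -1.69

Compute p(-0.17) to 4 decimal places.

Midpoint: k1 = f(t_n, p_n); k2 = f(t_n + h/2, p_n + (h/2)·k1); p_{n+1} = p_n + h·k2.
t=-0.500000, p=-1.690000:
  k1 = f(-0.500000, -1.690000) = -4.812711
  k2 = f(-0.445000, -1.954699) = -6.214481
  p ← -1.690000 + 0.11·(-6.214481) = -2.373593
t=-0.390000, p=-2.373593:
  k1 = f(-0.390000, -2.373593) = -8.897255
  k2 = f(-0.335000, -2.862942) = -12.711619
  p ← -2.373593 + 0.11·(-12.711619) = -3.771871
t=-0.280000, p=-3.771871:
  k1 = f(-0.280000, -3.771871) = -21.762787
  k2 = f(-0.225000, -4.968824) = -37.505716
  p ← -3.771871 + 0.11·(-37.505716) = -7.897500
p(-0.17) ≈ -7.8975

-7.8975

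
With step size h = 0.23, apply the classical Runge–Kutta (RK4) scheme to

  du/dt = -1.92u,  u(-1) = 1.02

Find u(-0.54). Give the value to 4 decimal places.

0.4219

RK4: k1 = f(t_n, u_n); k2 = f(t_n + h/2, u_n + (h/2)·k1); k3 = f(t_n + h/2, u_n + (h/2)·k2); k4 = f(t_n + h, u_n + h·k3); u_{n+1} = u_n + (h/6)·(k1 + 2k2 + 2k3 + k4).
t=-1.000000, u=1.020000:
  k1 = f(-1.000000, 1.020000) = -1.958400
  k2 = f(-0.885000, 0.794784) = -1.525985
  k3 = f(-0.885000, 0.844512) = -1.621462
  k4 = f(-0.770000, 0.647064) = -1.242362
  u ← 1.020000 + (0.23/6)·(k1 + 2k2 + 2k3 + k4) = 0.656000
t=-0.770000, u=0.656000:
  k1 = f(-0.770000, 0.656000) = -1.259520
  k2 = f(-0.655000, 0.511155) = -0.981418
  k3 = f(-0.655000, 0.543137) = -1.042823
  k4 = f(-0.540000, 0.416151) = -0.799009
  u ← 0.656000 + (0.23/6)·(k1 + 2k2 + 2k3 + k4) = 0.421898
u(-0.54) ≈ 0.4219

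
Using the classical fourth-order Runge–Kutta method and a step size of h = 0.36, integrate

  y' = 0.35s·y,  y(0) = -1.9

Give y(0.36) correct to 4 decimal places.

RK4: k1 = f(s_n, y_n); k2 = f(s_n + h/2, y_n + (h/2)·k1); k3 = f(s_n + h/2, y_n + (h/2)·k2); k4 = f(s_n + h, y_n + h·k3); y_{n+1} = y_n + (h/6)·(k1 + 2k2 + 2k3 + k4).
s=0.000000, y=-1.900000:
  k1 = f(0.000000, -1.900000) = 0.000000
  k2 = f(0.180000, -1.900000) = -0.119700
  k3 = f(0.180000, -1.921546) = -0.121057
  k4 = f(0.360000, -1.943581) = -0.244891
  y ← -1.900000 + (0.36/6)·(k1 + 2k2 + 2k3 + k4) = -1.943584
y(0.36) ≈ -1.9436

-1.9436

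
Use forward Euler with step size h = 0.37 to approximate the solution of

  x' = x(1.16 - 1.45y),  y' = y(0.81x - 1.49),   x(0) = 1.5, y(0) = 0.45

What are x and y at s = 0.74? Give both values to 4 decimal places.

2.1600, 0.3972

Euler on (x,y): x_{n+1} = x_n + h·x', y_{n+1} = y_n + h·y'.
0.000000: (1.500000, 0.450000); f=(0.761250, -0.123750) → (1.781662, 0.404213)
0.370000: (1.781662, 0.404213); f=(1.022482, -0.018939) → (2.159981, 0.397205)
(x(0.74), y(0.74)) ≈ (2.1600, 0.3972)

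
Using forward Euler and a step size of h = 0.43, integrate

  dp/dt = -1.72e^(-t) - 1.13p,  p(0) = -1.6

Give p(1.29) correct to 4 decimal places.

-0.9732

Euler: p_{n+1} = p_n + h·f(t_n, p_n).
t=0.000000, p=-1.600000: f=0.088000 → p ← -1.600000 + 0.43·0.088000 = -1.562160
t=0.430000, p=-1.562160: f=0.646365 → p ← -1.562160 + 0.43·0.646365 = -1.284223
t=0.860000, p=-1.284223: f=0.723333 → p ← -1.284223 + 0.43·0.723333 = -0.973190
p(1.29) ≈ -0.9732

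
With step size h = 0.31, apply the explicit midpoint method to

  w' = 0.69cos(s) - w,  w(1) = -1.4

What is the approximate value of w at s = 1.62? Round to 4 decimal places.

-0.6980

Midpoint: k1 = f(s_n, w_n); k2 = f(s_n + h/2, w_n + (h/2)·k1); w_{n+1} = w_n + h·k2.
s=1.000000, w=-1.400000:
  k1 = f(1.000000, -1.400000) = 1.772809
  k2 = f(1.155000, -1.125215) = 1.403918
  w ← -1.400000 + 0.31·1.403918 = -0.964785
s=1.310000, w=-0.964785:
  k1 = f(1.310000, -0.964785) = 1.142702
  k2 = f(1.465000, -0.787666) = 0.860530
  w ← -0.964785 + 0.31·0.860530 = -0.698021
w(1.62) ≈ -0.6980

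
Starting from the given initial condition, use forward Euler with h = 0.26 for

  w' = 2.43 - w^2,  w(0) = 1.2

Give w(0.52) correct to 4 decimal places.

Euler: w_{n+1} = w_n + h·f(t_n, w_n).
t=0.000000, w=1.200000: f=0.990000 → w ← 1.200000 + 0.26·0.990000 = 1.457400
t=0.260000, w=1.457400: f=0.305985 → w ← 1.457400 + 0.26·0.305985 = 1.536956
w(0.52) ≈ 1.5370

1.5370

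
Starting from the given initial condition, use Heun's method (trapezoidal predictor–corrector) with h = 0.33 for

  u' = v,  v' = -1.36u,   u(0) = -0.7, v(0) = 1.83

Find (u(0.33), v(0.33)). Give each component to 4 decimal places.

-0.0443, 2.0086

Heun on (u,v): k1 = f(s_n, state_n); k2 = f(s_n + h, state_n + h·k1); state_{n+1} = state_n + (h/2)·(k1 + k2).
0.000000: (-0.700000, 1.830000)
  k1 = (1.830000, 0.952000)
  predictor → (-0.096100, 2.144160)
  k2 = (2.144160, 0.130696)
  → (-0.044264, 2.008645)
(u(0.33), v(0.33)) ≈ (-0.0443, 2.0086)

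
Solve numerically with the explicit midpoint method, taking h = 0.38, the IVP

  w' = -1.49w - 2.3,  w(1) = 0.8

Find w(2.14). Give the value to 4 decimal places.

Midpoint: k1 = f(x_n, w_n); k2 = f(x_n + h/2, w_n + (h/2)·k1); w_{n+1} = w_n + h·k2.
x=1.000000, w=0.800000:
  k1 = f(1.000000, 0.800000) = -3.492000
  k2 = f(1.190000, 0.136520) = -2.503415
  w ← 0.800000 + 0.38·(-2.503415) = -0.151298
x=1.380000, w=-0.151298:
  k1 = f(1.380000, -0.151298) = -2.074567
  k2 = f(1.570000, -0.545465) = -1.487257
  w ← -0.151298 + 0.38·(-1.487257) = -0.716455
x=1.760000, w=-0.716455:
  k1 = f(1.760000, -0.716455) = -1.232482
  k2 = f(1.950000, -0.950627) = -0.883566
  w ← -0.716455 + 0.38·(-0.883566) = -1.052210
w(2.14) ≈ -1.0522

-1.0522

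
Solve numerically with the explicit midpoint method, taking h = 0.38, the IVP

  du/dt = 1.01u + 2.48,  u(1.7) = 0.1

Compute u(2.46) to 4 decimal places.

2.9727

Midpoint: k1 = f(t_n, u_n); k2 = f(t_n + h/2, u_n + (h/2)·k1); u_{n+1} = u_n + h·k2.
t=1.700000, u=0.100000:
  k1 = f(1.700000, 0.100000) = 2.581000
  k2 = f(1.890000, 0.590390) = 3.076294
  u ← 0.100000 + 0.38·3.076294 = 1.268992
t=2.080000, u=1.268992:
  k1 = f(2.080000, 1.268992) = 3.761682
  k2 = f(2.270000, 1.983711) = 4.483548
  u ← 1.268992 + 0.38·4.483548 = 2.972740
u(2.46) ≈ 2.9727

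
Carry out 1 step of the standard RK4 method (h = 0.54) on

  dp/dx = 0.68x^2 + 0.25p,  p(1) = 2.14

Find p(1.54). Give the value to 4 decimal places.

3.0869

RK4: k1 = f(x_n, p_n); k2 = f(x_n + h/2, p_n + (h/2)·k1); k3 = f(x_n + h/2, p_n + (h/2)·k2); k4 = f(x_n + h, p_n + h·k3); p_{n+1} = p_n + (h/6)·(k1 + 2k2 + 2k3 + k4).
x=1.000000, p=2.140000:
  k1 = f(1.000000, 2.140000) = 1.215000
  k2 = f(1.270000, 2.468050) = 1.713785
  k3 = f(1.270000, 2.602722) = 1.747452
  k4 = f(1.540000, 3.083624) = 2.383594
  p ← 2.140000 + (0.54/6)·(k1 + 2k2 + 2k3 + k4) = 3.086896
p(1.54) ≈ 3.0869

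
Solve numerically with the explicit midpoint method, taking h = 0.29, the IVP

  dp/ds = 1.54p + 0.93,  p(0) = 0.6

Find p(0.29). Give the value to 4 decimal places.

Midpoint: k1 = f(s_n, p_n); k2 = f(s_n + h/2, p_n + (h/2)·k1); p_{n+1} = p_n + h·k2.
s=0.000000, p=0.600000:
  k1 = f(0.000000, 0.600000) = 1.854000
  k2 = f(0.145000, 0.868830) = 2.267998
  p ← 0.600000 + 0.29·2.267998 = 1.257719
p(0.29) ≈ 1.2577

1.2577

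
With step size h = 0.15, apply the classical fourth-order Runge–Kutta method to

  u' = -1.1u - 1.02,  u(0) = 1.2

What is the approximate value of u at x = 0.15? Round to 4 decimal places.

RK4: k1 = f(x_n, u_n); k2 = f(x_n + h/2, u_n + (h/2)·k1); k3 = f(x_n + h/2, u_n + (h/2)·k2); k4 = f(x_n + h, u_n + h·k3); u_{n+1} = u_n + (h/6)·(k1 + 2k2 + 2k3 + k4).
x=0.000000, u=1.200000:
  k1 = f(0.000000, 1.200000) = -2.340000
  k2 = f(0.075000, 1.024500) = -2.146950
  k3 = f(0.075000, 1.038979) = -2.162877
  k4 = f(0.150000, 0.875569) = -1.983125
  u ← 1.200000 + (0.15/6)·(k1 + 2k2 + 2k3 + k4) = 0.876431
u(0.15) ≈ 0.8764

0.8764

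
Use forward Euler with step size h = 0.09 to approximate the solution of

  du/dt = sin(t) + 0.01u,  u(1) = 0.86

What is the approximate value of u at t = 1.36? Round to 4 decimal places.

1.1882

Euler: u_{n+1} = u_n + h·f(t_n, u_n).
t=1.000000, u=0.860000: f=0.850071 → u ← 0.860000 + 0.09·0.850071 = 0.936506
t=1.090000, u=0.936506: f=0.895992 → u ← 0.936506 + 0.09·0.895992 = 1.017146
t=1.180000, u=1.017146: f=0.934777 → u ← 1.017146 + 0.09·0.934777 = 1.101276
t=1.270000, u=1.101276: f=0.966114 → u ← 1.101276 + 0.09·0.966114 = 1.188226
u(1.36) ≈ 1.1882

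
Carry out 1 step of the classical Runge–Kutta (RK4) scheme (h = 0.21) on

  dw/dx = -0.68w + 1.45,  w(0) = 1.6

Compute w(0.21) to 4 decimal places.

1.6708

RK4: k1 = f(x_n, w_n); k2 = f(x_n + h/2, w_n + (h/2)·k1); k3 = f(x_n + h/2, w_n + (h/2)·k2); k4 = f(x_n + h, w_n + h·k3); w_{n+1} = w_n + (h/6)·(k1 + 2k2 + 2k3 + k4).
x=0.000000, w=1.600000:
  k1 = f(0.000000, 1.600000) = 0.362000
  k2 = f(0.105000, 1.638010) = 0.336153
  k3 = f(0.105000, 1.635296) = 0.337999
  k4 = f(0.210000, 1.670980) = 0.313734
  w ← 1.600000 + (0.21/6)·(k1 + 2k2 + 2k3 + k4) = 1.670841
w(0.21) ≈ 1.6708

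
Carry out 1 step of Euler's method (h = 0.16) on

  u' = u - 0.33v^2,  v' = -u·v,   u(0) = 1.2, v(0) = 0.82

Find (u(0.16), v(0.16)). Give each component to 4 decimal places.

Euler on (u,v): u_{n+1} = u_n + h·u', v_{n+1} = v_n + h·v'.
0.000000: (1.200000, 0.820000); f=(0.978108, -0.984000) → (1.356497, 0.662560)
(u(0.16), v(0.16)) ≈ (1.3565, 0.6626)

1.3565, 0.6626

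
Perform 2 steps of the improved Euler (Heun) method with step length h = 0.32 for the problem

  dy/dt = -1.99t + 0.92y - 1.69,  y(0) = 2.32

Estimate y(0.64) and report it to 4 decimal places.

2.2294

Heun: k1 = f(t_n, y_n); k2 = f(t_n + h, y_n + h·k1); y_{n+1} = y_n + (h/2)·(k1 + k2).
t=0.000000, y=2.320000:
  k1 = f(0.000000, 2.320000) = 0.444400
  k2 = f(0.320000, 2.462208) = -0.061569
  y ← 2.320000 + (0.32/2)·(0.444400 + (-0.061569)) = 2.381253
t=0.320000, y=2.381253:
  k1 = f(0.320000, 2.381253) = -0.136047
  k2 = f(0.640000, 2.337718) = -0.812900
  y ← 2.381253 + (0.32/2)·(-0.136047 + (-0.812900)) = 2.229422
y(0.64) ≈ 2.2294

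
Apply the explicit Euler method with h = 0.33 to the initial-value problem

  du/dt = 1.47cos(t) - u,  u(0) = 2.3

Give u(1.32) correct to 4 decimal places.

1.3383

Euler: u_{n+1} = u_n + h·f(t_n, u_n).
t=0.000000, u=2.300000: f=-0.830000 → u ← 2.300000 + 0.33·(-0.830000) = 2.026100
t=0.330000, u=2.026100: f=-0.635418 → u ← 2.026100 + 0.33·(-0.635418) = 1.816412
t=0.660000, u=1.816412: f=-0.655124 → u ← 1.816412 + 0.33·(-0.655124) = 1.600221
t=0.990000, u=1.600221: f=-0.793647 → u ← 1.600221 + 0.33·(-0.793647) = 1.338318
u(1.32) ≈ 1.3383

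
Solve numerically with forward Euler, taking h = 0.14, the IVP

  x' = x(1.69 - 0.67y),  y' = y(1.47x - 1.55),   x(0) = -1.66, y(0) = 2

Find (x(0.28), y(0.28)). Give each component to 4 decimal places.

Euler on (x,y): x_{n+1} = x_n + h·x', y_{n+1} = y_n + h·y'.
0.000000: (-1.660000, 2.000000); f=(-0.581000, -7.980400) → (-1.741340, 0.882744)
0.140000: (-1.741340, 0.882744); f=(-1.912969, -3.627875) → (-2.009156, 0.374842)
(x(0.28), y(0.28)) ≈ (-2.0092, 0.3748)

-2.0092, 0.3748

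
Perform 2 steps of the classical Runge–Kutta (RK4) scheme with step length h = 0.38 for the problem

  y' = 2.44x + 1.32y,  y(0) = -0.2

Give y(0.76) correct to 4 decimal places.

RK4: k1 = f(x_n, y_n); k2 = f(x_n + h/2, y_n + (h/2)·k1); k3 = f(x_n + h/2, y_n + (h/2)·k2); k4 = f(x_n + h, y_n + h·k3); y_{n+1} = y_n + (h/6)·(k1 + 2k2 + 2k3 + k4).
x=0.000000, y=-0.200000:
  k1 = f(0.000000, -0.200000) = -0.264000
  k2 = f(0.190000, -0.250160) = 0.133389
  k3 = f(0.190000, -0.174656) = 0.233054
  k4 = f(0.380000, -0.111440) = 0.780100
  y ← -0.200000 + (0.38/6)·(k1 + 2k2 + 2k3 + k4) = -0.120898
x=0.380000, y=-0.120898:
  k1 = f(0.380000, -0.120898) = 0.767615
  k2 = f(0.570000, 0.024949) = 1.423733
  k3 = f(0.570000, 0.149612) = 1.588287
  k4 = f(0.760000, 0.482652) = 2.491500
  y ← -0.120898 + (0.38/6)·(k1 + 2k2 + 2k3 + k4) = 0.467036
y(0.76) ≈ 0.4670

0.4670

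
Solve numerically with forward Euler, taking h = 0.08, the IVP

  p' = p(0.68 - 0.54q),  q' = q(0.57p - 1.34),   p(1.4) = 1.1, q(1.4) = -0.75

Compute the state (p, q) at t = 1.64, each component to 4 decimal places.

Euler on (p,q): p_{n+1} = p_n + h·p', q_{n+1} = q_n + h·q'.
1.400000: (1.100000, -0.750000); f=(1.193500, 0.534750) → (1.195480, -0.707220)
1.480000: (1.195480, -0.707220); f=(1.269479, 0.465758) → (1.297038, -0.669959)
1.560000: (1.297038, -0.669959); f=(1.351226, 0.402437) → (1.405136, -0.637764)
(p(1.64), q(1.64)) ≈ (1.4051, -0.6378)

1.4051, -0.6378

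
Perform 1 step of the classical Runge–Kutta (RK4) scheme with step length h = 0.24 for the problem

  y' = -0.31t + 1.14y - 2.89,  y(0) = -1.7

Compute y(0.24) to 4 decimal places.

-3.0425

RK4: k1 = f(t_n, y_n); k2 = f(t_n + h/2, y_n + (h/2)·k1); k3 = f(t_n + h/2, y_n + (h/2)·k2); k4 = f(t_n + h, y_n + h·k3); y_{n+1} = y_n + (h/6)·(k1 + 2k2 + 2k3 + k4).
t=0.000000, y=-1.700000:
  k1 = f(0.000000, -1.700000) = -4.828000
  k2 = f(0.120000, -2.279360) = -5.525670
  k3 = f(0.120000, -2.363080) = -5.621112
  k4 = f(0.240000, -3.049067) = -6.440336
  y ← -1.700000 + (0.24/6)·(k1 + 2k2 + 2k3 + k4) = -3.042476
y(0.24) ≈ -3.0425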